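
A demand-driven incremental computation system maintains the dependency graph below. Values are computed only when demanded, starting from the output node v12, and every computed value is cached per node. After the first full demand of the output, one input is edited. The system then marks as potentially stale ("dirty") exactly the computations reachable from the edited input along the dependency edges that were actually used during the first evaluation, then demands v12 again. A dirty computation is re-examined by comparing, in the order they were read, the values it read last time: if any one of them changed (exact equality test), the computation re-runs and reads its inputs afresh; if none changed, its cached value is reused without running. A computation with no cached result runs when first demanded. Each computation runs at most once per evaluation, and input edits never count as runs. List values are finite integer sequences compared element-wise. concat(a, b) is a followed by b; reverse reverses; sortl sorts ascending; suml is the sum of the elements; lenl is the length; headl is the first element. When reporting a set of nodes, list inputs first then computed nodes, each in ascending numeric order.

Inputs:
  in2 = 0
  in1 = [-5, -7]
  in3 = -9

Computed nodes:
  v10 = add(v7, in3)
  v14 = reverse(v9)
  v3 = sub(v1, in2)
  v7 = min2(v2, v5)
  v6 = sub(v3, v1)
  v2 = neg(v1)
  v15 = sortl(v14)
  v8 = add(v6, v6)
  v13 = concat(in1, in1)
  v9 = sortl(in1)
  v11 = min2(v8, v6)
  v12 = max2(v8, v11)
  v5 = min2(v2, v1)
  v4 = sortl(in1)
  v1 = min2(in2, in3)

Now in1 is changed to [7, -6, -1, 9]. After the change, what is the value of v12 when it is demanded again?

First evaluation (everything demanded from the output):
  v1 = min2(0, -9) = -9
  v3 = sub(-9, 0) = -9
  v6 = sub(-9, -9) = 0
  v8 = add(0, 0) = 0
  v11 = min2(0, 0) = 0
  v12 = max2(0, 0) = 0

Propagation after the edit:
  in1 feeds no computation that the output demands — nothing is marked dirty and nothing runs.

Key observation: in1 is never demanded by the output, so the edit triggers no recomputation at all.

New value of v12: 0.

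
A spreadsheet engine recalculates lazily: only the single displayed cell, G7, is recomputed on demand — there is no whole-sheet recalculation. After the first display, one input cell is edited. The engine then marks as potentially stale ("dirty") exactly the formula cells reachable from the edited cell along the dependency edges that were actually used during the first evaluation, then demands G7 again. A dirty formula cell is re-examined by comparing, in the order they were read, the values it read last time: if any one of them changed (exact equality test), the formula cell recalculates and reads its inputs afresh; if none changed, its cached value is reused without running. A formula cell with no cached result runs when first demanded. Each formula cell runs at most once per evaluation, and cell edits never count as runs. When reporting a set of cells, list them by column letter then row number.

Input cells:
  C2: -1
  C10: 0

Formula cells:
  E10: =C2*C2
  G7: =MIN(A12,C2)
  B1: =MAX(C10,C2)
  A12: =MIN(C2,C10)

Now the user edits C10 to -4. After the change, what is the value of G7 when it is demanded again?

First evaluation (everything demanded from the output):
  A12 = MIN(-1, 0) = -1
  G7 = MIN(-1, -1) = -1

Propagation after the edit:
  A12: runs — C10 0->-4; result -4.
  G7: runs — A12 -1->-4; result -4.

New value of G7: -4.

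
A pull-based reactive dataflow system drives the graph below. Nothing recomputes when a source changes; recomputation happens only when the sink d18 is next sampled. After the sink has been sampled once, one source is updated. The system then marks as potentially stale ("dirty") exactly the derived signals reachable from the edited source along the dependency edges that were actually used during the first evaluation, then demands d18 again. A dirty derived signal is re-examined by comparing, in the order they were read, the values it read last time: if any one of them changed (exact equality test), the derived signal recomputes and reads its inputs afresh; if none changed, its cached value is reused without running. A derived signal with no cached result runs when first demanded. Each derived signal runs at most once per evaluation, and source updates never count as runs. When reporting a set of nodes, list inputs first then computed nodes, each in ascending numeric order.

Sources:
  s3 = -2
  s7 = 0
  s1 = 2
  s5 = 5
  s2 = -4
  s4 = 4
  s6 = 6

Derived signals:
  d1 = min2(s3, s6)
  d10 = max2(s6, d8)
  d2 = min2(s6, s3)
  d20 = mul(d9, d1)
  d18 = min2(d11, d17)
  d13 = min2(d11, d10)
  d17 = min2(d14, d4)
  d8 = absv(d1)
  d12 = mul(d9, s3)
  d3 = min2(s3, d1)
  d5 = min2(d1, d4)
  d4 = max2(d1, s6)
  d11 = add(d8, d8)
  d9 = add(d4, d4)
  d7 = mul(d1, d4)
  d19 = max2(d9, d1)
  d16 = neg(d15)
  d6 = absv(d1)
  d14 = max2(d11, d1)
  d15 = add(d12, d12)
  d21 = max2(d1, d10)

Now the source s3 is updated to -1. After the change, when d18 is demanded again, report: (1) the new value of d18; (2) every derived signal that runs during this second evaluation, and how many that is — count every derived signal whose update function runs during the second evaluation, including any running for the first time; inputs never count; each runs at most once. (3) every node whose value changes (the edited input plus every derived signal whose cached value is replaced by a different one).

First evaluation (everything demanded from the output):
  d1 = min2(-2, 6) = -2
  d4 = max2(-2, 6) = 6
  d8 = absv(-2) = 2
  d11 = add(2, 2) = 4
  d14 = max2(4, -2) = 4
  d17 = min2(4, 6) = 4
  d18 = min2(4, 4) = 4

Propagation after the edit:
  d1: runs — s3 -2->-1; result -1.
  d4: runs — d1 -2->-1; result 6 (same value as before).
  d8: runs — d1 -2->-1; result 1.
  d11: runs — d8 2->1; d8 2->1; result 2.
  d14: runs — d11 4->2; d1 -2->-1; result 2.
  d17: runs — d14 4->2; result 2.
  d18: runs — d11 4->2; d17 4->2; result 2.

New value of d18: 2.
Derived signals that run: d1, d4, d8, d11, d14, d17, d18 — 7 in total.
Values that change: s3, d1, d8, d11, d14, d17, d18.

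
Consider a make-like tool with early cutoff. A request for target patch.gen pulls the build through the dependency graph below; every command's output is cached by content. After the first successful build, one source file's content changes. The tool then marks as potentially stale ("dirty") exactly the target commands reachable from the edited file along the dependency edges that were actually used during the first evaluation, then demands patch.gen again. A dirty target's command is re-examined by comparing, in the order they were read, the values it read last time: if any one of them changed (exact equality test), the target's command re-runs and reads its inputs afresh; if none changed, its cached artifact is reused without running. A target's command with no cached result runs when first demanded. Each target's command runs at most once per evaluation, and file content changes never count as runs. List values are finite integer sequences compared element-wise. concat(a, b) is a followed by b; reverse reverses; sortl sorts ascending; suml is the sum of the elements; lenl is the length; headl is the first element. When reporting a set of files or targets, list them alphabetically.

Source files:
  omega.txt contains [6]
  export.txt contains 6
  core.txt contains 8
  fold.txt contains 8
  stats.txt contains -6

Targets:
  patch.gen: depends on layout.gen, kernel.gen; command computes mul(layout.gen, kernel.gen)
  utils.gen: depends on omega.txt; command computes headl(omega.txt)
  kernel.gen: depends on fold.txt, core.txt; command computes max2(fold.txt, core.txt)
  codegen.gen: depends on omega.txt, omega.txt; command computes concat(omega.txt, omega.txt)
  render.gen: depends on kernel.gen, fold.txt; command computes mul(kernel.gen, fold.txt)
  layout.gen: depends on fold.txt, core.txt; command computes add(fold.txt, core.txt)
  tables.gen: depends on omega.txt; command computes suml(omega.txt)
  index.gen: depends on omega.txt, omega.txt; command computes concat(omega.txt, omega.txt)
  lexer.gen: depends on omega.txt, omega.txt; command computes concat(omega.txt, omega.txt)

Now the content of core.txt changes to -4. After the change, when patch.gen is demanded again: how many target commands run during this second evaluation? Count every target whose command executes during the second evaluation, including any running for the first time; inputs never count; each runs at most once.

First demand of the output computes:
  kernel.gen = max2(8, 8) = 8
  layout.gen = add(8, 8) = 16
  patch.gen = mul(16, 8) = 128

After the edit, cleaning proceeds:
  kernel.gen: a read changed (core.txt 8->-4) — executes, giving 8 — identical to its old value.
  layout.gen: a read changed (core.txt 8->-4) — executes, giving 4.
  patch.gen: a read changed (layout.gen 16->4) — executes, giving 32.

3 target commands run: kernel.gen, layout.gen, patch.gen.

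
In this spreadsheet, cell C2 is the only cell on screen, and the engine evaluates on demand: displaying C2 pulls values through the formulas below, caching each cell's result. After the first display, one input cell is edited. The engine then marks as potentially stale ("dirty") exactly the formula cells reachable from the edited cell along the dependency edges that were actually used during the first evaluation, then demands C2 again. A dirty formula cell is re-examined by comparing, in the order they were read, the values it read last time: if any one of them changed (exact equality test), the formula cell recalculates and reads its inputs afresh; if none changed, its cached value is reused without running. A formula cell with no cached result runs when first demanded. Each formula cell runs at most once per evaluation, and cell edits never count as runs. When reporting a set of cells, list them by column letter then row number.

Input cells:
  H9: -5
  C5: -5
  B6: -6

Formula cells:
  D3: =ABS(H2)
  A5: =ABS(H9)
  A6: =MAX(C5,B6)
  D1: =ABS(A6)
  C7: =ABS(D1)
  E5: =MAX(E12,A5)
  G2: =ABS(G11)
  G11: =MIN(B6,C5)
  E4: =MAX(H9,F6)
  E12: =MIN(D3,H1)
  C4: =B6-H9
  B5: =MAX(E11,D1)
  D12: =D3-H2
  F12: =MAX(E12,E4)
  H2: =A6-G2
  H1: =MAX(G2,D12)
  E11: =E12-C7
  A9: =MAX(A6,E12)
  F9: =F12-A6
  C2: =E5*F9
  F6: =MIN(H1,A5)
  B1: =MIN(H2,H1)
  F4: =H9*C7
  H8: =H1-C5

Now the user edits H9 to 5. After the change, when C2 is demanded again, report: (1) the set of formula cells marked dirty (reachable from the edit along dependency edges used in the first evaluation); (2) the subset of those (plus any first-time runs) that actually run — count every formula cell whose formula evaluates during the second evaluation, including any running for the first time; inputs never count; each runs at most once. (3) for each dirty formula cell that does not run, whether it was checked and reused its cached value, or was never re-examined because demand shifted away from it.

Dirty set: A5, C2, E4, E5, F6, F9, F12.
Run set: A5, E4 (2 run).
Re-examined without running (cache reused): C2, E5, F6, F9, F12.
The important point: at F6 every value read last time is unchanged, so the dirty flag clears without a run.

Initial pass — values computed on the first demand:
  A5 = ABS(-5) = 5
  A6 = MAX(-5, -6) = -5
  G11 = MIN(-6, -5) = -6
  G2 = ABS(-6) = 6
  H2 = -5 - 6 = -11
  D3 = ABS(-11) = 11
  D12 = 11 - -11 = 22
  H1 = MAX(6, 22) = 22
  E12 = MIN(11, 22) = 11
  E5 = MAX(11, 5) = 11
  F6 = MIN(22, 5) = 5
  E4 = MAX(-5, 5) = 5
  F12 = MAX(11, 5) = 11
  F9 = 11 - -5 = 16
  C2 = 11 * 16 = 176

Second demand — change propagation:
  A5: re-runs because H9 -5->5; new result 5 (unchanged).
  E5: re-examined; everything it read last time is the same (E12 unchanged, A5 unchanged) — cache 11 kept, no run.
  F6: re-examined; everything it read last time is the same (H1 unchanged, A5 unchanged) — cache 5 kept, no run.
  E4: re-runs because H9 -5->5; new result 5 (unchanged).
  F12: re-examined; everything it read last time is the same (E12 unchanged, E4 unchanged) — cache 11 kept, no run.
  F9: re-examined; everything it read last time is the same (F12 unchanged, A6 unchanged) — cache 16 kept, no run.
  C2: re-examined; everything it read last time is the same (E5 unchanged, F9 unchanged) — cache 176 kept, no run.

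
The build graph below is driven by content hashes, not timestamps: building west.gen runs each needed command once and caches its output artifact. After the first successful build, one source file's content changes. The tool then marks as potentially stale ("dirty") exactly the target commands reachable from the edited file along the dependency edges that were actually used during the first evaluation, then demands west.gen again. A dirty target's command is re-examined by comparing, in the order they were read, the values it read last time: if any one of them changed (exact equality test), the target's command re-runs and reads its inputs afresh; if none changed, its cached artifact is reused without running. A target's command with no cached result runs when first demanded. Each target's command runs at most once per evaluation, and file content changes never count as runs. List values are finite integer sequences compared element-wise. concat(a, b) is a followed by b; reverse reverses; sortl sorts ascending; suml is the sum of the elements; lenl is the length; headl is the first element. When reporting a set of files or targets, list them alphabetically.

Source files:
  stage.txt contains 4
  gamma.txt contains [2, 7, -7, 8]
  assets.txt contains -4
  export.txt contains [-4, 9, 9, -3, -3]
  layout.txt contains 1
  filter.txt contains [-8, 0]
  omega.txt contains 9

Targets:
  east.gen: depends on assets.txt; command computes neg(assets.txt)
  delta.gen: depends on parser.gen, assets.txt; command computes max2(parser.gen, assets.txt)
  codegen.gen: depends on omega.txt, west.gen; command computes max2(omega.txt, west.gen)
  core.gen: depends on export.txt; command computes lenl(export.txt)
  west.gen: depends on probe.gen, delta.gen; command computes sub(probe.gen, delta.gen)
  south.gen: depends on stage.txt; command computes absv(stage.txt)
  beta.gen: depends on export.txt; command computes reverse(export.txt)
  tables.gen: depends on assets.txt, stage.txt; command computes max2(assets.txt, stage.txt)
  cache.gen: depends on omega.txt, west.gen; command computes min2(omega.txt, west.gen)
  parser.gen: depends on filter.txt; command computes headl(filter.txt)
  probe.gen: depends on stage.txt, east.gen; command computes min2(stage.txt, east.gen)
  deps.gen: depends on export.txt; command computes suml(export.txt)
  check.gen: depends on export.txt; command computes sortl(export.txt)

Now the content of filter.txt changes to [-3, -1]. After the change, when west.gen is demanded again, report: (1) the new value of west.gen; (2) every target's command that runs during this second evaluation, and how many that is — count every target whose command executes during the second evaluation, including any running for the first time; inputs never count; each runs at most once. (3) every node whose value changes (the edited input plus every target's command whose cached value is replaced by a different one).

west.gen now evaluates to 7.
Run set: delta.gen, parser.gen, west.gen (3 run).
Changed values: delta.gen, filter.txt, parser.gen, west.gen.

Initial pass — values computed on the first demand:
  east.gen = neg(-4) = 4
  parser.gen = headl([-8, 0]) = -8
  delta.gen = max2(-8, -4) = -4
  probe.gen = min2(4, 4) = 4
  west.gen = sub(4, -4) = 8

Second demand — change propagation:
  parser.gen: re-runs because filter.txt [-8, 0]->[-3, -1]; new result -3.
  delta.gen: re-runs because parser.gen -8->-3; new result -3.
  west.gen: re-runs because delta.gen -4->-3; new result 7.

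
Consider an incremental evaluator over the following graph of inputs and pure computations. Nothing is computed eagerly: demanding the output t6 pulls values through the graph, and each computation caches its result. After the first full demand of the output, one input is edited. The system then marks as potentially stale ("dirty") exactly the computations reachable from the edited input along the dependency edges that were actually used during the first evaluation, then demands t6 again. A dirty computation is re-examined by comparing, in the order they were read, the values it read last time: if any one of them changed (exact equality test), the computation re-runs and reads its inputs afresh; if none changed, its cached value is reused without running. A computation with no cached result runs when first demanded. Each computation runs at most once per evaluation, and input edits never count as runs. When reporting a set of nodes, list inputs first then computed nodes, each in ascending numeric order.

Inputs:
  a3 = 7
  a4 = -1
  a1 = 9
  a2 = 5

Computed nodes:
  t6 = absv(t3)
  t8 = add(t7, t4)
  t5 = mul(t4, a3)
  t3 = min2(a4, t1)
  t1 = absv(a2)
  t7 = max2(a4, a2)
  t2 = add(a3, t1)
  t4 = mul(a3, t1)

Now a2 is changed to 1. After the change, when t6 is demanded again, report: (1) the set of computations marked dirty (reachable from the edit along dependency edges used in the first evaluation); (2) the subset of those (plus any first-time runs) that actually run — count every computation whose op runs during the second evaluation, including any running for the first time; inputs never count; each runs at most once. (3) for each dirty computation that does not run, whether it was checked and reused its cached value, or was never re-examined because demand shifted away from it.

Dirty set: t1, t3, t6.
Run set: t1, t3 (2 run).
Re-examined without running (cache reused): t6.
The important point: t3 recomputes to an identical value, and the output ends up unchanged.

Initial pass — values computed on the first demand:
  t1 = absv(5) = 5
  t3 = min2(-1, 5) = -1
  t6 = absv(-1) = 1

Second demand — change propagation:
  t1: re-runs because a2 5->1; new result 1.
  t3: re-runs because t1 5->1; new result -1 (unchanged).
  t6: re-examined; everything it read last time is the same (t3 unchanged) — cache 1 kept, no run.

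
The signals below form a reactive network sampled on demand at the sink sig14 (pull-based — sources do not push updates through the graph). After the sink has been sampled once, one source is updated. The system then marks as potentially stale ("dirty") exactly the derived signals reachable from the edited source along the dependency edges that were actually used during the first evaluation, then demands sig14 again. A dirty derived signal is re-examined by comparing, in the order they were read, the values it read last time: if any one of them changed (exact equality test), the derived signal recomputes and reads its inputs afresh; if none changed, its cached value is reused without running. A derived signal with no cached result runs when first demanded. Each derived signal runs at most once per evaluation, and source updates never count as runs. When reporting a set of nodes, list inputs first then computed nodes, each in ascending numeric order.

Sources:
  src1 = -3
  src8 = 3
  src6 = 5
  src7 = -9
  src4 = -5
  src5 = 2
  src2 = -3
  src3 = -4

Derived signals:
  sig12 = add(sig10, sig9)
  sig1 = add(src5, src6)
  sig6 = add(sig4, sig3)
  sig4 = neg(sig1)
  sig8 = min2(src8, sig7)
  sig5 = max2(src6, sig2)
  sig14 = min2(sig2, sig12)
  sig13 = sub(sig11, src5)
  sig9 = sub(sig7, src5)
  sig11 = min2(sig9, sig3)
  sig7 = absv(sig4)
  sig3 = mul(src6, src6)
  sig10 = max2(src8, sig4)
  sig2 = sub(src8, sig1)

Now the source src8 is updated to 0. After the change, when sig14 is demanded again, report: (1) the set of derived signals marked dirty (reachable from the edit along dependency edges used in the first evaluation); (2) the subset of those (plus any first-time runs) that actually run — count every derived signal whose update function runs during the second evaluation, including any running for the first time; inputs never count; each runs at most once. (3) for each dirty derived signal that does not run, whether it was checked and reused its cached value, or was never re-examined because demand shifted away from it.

Dirty set: sig2, sig10, sig12, sig14.
Run set: sig2, sig10, sig12, sig14 (4 run).
All dirty derived signals ended up running.

Initial pass — values computed on the first demand:
  sig1 = add(2, 5) = 7
  sig2 = sub(3, 7) = -4
  sig4 = neg(7) = -7
  sig7 = absv(-7) = 7
  sig9 = sub(7, 2) = 5
  sig10 = max2(3, -7) = 3
  sig12 = add(3, 5) = 8
  sig14 = min2(-4, 8) = -4

Second demand — change propagation:
  sig2: re-runs because src8 3->0; new result -7.
  sig10: re-runs because src8 3->0; new result 0.
  sig12: re-runs because sig10 3->0; new result 5.
  sig14: re-runs because sig2 -4->-7; sig12 8->5; new result -7.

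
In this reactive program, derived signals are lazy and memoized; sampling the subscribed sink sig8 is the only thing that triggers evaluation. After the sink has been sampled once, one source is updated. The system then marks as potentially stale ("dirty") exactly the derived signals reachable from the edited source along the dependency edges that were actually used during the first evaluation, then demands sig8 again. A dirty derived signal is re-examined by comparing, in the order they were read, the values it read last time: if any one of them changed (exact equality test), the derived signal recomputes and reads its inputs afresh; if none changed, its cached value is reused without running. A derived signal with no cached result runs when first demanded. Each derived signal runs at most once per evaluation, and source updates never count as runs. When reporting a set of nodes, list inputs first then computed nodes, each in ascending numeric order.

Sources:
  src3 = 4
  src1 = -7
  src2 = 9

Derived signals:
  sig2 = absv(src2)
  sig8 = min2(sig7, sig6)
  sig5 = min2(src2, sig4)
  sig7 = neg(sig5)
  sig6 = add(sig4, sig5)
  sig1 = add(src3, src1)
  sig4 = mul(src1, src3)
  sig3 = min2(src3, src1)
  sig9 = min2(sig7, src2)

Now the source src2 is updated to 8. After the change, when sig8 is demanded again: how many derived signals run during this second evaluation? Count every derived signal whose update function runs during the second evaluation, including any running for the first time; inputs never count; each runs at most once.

First demand of the output computes:
  sig4 = mul(-7, 4) = -28
  sig5 = min2(9, -28) = -28
  sig6 = add(-28, -28) = -56
  sig7 = neg(-28) = 28
  sig8 = min2(28, -56) = -56

After the edit, cleaning proceeds:
  sig5: a read changed (src2 9->8) — executes, giving -28 — identical to its old value.
  sig6: dirty, but its reads are unchanged (sig4 unchanged, sig5 unchanged); cached -56 stands.
  sig7: dirty, but its reads are unchanged (sig5 unchanged); cached 28 stands.
  sig8: dirty, but its reads are unchanged (sig7 unchanged, sig6 unchanged); cached -56 stands.

Note the absorption at sig5: it re-runs yet its value is the same, leaving the output's value untouched.

1 derived signals run: sig5.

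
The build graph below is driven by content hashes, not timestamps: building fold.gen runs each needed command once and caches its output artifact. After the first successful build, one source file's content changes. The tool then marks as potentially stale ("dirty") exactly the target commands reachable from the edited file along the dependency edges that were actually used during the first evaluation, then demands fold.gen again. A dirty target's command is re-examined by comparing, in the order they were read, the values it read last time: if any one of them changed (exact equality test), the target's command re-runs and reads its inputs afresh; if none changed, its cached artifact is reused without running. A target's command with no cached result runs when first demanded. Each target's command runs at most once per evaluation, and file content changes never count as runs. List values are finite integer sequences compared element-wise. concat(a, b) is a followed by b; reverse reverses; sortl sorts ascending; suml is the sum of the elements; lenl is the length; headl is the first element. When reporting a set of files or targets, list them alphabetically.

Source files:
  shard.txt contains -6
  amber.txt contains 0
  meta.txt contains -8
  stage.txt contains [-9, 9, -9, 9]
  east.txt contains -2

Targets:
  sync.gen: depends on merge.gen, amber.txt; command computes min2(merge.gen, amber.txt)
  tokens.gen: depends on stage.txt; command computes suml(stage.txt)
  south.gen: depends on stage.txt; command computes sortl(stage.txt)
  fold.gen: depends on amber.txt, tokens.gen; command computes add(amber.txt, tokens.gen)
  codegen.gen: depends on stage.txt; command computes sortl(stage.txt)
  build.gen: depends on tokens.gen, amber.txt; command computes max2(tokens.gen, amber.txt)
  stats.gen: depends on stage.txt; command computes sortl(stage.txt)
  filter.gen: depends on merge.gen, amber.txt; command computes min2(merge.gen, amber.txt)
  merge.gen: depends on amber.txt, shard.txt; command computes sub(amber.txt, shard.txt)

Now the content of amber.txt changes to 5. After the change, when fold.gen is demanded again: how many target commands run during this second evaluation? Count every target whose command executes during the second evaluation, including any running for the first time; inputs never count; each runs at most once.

Run set: fold.gen (1 run).

Initial pass — values computed on the first demand:
  tokens.gen = suml([-9, 9, -9, 9]) = 0
  fold.gen = add(0, 0) = 0

Second demand — change propagation:
  fold.gen: re-runs because amber.txt 0->5; new result 5.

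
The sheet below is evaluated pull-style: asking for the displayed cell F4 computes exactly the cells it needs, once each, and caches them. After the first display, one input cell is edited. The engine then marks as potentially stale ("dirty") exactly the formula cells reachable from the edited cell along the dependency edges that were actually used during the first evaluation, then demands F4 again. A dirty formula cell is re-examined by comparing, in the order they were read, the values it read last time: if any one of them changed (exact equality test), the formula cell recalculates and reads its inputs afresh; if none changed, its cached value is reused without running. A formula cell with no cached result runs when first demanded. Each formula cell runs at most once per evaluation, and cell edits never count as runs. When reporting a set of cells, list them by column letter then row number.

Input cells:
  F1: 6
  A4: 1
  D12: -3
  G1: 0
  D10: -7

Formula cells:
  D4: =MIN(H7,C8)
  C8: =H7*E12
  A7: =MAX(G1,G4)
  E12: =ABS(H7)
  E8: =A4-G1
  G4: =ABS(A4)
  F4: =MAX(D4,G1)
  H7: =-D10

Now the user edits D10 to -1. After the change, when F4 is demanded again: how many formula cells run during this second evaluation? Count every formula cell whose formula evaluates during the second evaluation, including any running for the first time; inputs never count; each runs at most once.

5 formula cells run: C8, D4, E12, F4, H7.

First demand of the output computes:
  H7 = -(-7) = 7
  E12 = ABS(7) = 7
  C8 = 7 * 7 = 49
  D4 = MIN(7, 49) = 7
  F4 = MAX(7, 0) = 7

After the edit, cleaning proceeds:
  H7: a read changed (D10 -7->-1) — executes, giving 1.
  E12: a read changed (H7 7->1) — executes, giving 1.
  C8: a read changed (H7 7->1; E12 7->1) — executes, giving 1.
  D4: a read changed (H7 7->1; C8 49->1) — executes, giving 1.
  F4: a read changed (D4 7->1) — executes, giving 1.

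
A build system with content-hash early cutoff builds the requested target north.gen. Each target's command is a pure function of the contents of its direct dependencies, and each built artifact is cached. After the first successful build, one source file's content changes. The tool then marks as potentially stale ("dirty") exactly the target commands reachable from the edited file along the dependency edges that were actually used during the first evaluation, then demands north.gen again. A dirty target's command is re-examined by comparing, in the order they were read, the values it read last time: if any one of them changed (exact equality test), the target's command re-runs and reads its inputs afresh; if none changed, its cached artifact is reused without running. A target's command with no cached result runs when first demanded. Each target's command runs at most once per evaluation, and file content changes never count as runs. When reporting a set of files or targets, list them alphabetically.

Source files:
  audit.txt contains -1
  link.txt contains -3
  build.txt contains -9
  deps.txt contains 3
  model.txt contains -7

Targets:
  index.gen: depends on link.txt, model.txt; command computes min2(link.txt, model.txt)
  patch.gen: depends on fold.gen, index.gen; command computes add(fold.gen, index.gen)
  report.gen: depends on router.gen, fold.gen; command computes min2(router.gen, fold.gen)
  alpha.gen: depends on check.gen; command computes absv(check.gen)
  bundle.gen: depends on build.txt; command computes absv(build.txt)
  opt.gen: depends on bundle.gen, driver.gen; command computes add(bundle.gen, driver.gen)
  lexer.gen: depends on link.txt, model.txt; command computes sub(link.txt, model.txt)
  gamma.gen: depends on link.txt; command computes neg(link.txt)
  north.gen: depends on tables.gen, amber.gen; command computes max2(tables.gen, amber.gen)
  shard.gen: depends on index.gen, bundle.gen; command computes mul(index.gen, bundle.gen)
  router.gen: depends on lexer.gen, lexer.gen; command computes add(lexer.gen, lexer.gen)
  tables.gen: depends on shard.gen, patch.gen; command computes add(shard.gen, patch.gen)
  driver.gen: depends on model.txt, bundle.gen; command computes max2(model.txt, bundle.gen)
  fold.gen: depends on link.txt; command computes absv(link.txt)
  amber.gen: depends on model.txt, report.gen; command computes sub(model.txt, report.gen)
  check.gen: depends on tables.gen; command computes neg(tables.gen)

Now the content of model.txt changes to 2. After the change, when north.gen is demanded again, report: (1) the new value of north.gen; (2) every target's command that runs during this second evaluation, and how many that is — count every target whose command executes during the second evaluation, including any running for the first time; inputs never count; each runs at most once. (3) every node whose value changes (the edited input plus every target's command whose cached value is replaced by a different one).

First evaluation (everything demanded from the output):
  bundle.gen = absv(-9) = 9
  fold.gen = absv(-3) = 3
  index.gen = min2(-3, -7) = -7
  lexer.gen = sub(-3, -7) = 4
  patch.gen = add(3, -7) = -4
  router.gen = add(4, 4) = 8
  report.gen = min2(8, 3) = 3
  amber.gen = sub(-7, 3) = -10
  shard.gen = mul(-7, 9) = -63
  tables.gen = add(-63, -4) = -67
  north.gen = max2(-67, -10) = -10

Propagation after the edit:
  index.gen: runs — model.txt -7->2; result -3.
  lexer.gen: runs — model.txt -7->2; result -5.
  patch.gen: runs — index.gen -7->-3; result 0.
  router.gen: runs — lexer.gen 4->-5; lexer.gen 4->-5; result -10.
  report.gen: runs — router.gen 8->-10; result -10.
  amber.gen: runs — model.txt -7->2; report.gen 3->-10; result 12.
  shard.gen: runs — index.gen -7->-3; result -27.
  tables.gen: runs — shard.gen -63->-27; patch.gen -4->0; result -27.
  north.gen: runs — tables.gen -67->-27; amber.gen -10->12; result 12.

New value of north.gen: 12.
Target commands that run: amber.gen, index.gen, lexer.gen, north.gen, patch.gen, report.gen, router.gen, shard.gen, tables.gen — 9 in total.
Values that change: amber.gen, index.gen, lexer.gen, model.txt, north.gen, patch.gen, report.gen, router.gen, shard.gen, tables.gen.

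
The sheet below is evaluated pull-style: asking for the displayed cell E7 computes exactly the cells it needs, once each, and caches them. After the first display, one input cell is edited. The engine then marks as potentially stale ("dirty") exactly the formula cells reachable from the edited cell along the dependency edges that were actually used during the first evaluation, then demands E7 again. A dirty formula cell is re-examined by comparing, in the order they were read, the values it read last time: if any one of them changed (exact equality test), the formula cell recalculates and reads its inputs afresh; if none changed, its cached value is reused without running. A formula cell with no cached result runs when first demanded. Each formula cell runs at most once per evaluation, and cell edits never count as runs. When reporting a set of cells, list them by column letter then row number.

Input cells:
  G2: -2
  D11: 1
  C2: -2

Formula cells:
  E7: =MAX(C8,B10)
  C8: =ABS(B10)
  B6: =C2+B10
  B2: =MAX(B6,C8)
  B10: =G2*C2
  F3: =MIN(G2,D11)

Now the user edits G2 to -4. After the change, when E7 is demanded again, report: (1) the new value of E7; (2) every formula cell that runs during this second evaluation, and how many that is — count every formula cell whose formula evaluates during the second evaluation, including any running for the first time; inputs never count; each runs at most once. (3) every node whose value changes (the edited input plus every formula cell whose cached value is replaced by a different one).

First demand of the output computes:
  B10 = -2 * -2 = 4
  C8 = ABS(4) = 4
  E7 = MAX(4, 4) = 4

After the edit, cleaning proceeds:
  B10: a read changed (G2 -2->-4) — executes, giving 8.
  C8: a read changed (B10 4->8) — executes, giving 8.
  E7: a read changed (C8 4->8; B10 4->8) — executes, giving 8.

Demanding E7 again yields 8.
3 formula cells run: B10, C8, E7.
The nodes whose values change: B10, C8, E7, G2.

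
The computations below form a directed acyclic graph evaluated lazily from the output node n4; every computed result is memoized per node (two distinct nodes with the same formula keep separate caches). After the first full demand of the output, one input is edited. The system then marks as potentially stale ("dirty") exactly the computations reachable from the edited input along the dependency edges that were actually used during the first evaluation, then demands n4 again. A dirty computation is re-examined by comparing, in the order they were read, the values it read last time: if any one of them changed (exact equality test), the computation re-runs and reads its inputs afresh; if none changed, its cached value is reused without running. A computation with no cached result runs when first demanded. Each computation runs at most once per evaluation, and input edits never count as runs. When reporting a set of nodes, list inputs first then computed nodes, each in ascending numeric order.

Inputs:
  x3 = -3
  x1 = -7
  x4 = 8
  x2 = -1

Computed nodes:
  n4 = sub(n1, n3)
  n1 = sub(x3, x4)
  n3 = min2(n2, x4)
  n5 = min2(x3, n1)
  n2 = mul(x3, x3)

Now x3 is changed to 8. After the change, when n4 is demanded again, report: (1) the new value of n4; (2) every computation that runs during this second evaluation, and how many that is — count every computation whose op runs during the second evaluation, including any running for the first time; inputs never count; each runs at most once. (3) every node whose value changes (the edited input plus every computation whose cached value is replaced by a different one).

Demanding n4 again yields -8.
4 computations run: n1, n2, n3, n4.
The nodes whose values change: x3, n1, n2, n4.

First demand of the output computes:
  n1 = sub(-3, 8) = -11
  n2 = mul(-3, -3) = 9
  n3 = min2(9, 8) = 8
  n4 = sub(-11, 8) = -19

After the edit, cleaning proceeds:
  n1: a read changed (x3 -3->8) — executes, giving 0.
  n2: a read changed (x3 -3->8; x3 -3->8) — executes, giving 64.
  n3: a read changed (n2 9->64) — executes, giving 8 — identical to its old value.
  n4: a read changed (n1 -11->0) — executes, giving -8.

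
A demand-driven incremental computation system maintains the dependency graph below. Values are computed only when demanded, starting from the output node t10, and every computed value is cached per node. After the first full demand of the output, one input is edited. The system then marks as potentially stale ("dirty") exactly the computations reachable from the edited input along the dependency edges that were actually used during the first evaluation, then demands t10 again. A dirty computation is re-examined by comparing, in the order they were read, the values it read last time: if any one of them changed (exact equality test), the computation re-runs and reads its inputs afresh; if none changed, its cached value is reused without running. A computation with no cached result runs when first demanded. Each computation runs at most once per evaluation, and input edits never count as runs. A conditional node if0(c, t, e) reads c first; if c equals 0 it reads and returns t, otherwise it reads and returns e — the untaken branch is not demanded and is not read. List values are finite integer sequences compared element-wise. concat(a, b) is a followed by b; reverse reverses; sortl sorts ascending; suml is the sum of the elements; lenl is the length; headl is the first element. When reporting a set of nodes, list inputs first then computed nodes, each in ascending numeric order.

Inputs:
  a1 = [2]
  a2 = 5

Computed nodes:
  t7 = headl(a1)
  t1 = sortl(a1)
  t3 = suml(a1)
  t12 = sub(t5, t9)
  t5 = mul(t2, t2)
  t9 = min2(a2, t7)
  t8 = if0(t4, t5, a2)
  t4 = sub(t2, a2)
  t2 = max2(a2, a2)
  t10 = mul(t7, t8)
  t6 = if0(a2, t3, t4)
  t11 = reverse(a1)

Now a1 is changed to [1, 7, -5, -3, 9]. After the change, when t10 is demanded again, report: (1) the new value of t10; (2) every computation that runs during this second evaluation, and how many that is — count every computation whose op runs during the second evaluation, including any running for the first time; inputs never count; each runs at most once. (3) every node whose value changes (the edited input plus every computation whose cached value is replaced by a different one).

New value of t10: 25.
Computations that run: t7, t10 — 2 in total.
Values that change: a1, t7, t10.

First evaluation (everything demanded from the output):
  t2 = max2(5, 5) = 5
  t4 = sub(5, 5) = 0
  t5 = mul(5, 5) = 25
  t7 = headl([2]) = 2
  t8 = if0(t4=0 -> then branch t5) = 25
  t10 = mul(2, 25) = 50

Propagation after the edit:
  t7: runs — a1 [2]->[1, 7, -5, -3, 9]; result 1.
  t10: runs — t7 2->1; result 25.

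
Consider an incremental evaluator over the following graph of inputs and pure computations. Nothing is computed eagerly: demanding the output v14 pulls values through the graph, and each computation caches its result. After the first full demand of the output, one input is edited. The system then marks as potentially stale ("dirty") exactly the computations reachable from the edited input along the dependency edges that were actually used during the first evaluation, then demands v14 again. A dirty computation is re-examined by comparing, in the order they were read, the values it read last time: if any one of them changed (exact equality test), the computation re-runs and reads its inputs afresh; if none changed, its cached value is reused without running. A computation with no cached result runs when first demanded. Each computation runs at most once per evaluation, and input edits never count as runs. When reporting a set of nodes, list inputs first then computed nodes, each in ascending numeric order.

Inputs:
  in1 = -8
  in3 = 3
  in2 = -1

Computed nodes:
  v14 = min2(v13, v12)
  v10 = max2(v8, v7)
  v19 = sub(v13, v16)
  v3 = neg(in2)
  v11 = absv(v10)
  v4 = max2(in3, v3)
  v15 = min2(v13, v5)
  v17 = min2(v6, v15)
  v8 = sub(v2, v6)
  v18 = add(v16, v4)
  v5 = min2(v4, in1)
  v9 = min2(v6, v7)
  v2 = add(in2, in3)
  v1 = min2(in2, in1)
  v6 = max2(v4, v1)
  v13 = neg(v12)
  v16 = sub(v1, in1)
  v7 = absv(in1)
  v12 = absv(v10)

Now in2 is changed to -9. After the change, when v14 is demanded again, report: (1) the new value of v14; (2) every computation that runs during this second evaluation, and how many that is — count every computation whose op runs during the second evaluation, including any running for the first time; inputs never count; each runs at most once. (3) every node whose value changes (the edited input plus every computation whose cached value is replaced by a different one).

v14 now evaluates to -8.
Run set: v1, v2, v3, v4, v6, v8, v10 (7 run).
Changed values: in2, v1, v2, v3, v4, v6, v8.
The important point: v10 recomputes to an identical value, and the output ends up unchanged.

Initial pass — values computed on the first demand:
  v1 = min2(-1, -8) = -8
  v2 = add(-1, 3) = 2
  v3 = neg(-1) = 1
  v4 = max2(3, 1) = 3
  v6 = max2(3, -8) = 3
  v7 = absv(-8) = 8
  v8 = sub(2, 3) = -1
  v10 = max2(-1, 8) = 8
  v12 = absv(8) = 8
  v13 = neg(8) = -8
  v14 = min2(-8, 8) = -8

Second demand — change propagation:
  v1: re-runs because in2 -1->-9; new result -9.
  v2: re-runs because in2 -1->-9; new result -6.
  v3: re-runs because in2 -1->-9; new result 9.
  v4: re-runs because v3 1->9; new result 9.
  v6: re-runs because v4 3->9; v1 -8->-9; new result 9.
  v8: re-runs because v2 2->-6; v6 3->9; new result -15.
  v10: re-runs because v8 -1->-15; new result 8 (unchanged).
  v12: re-examined; everything it read last time is the same (v10 unchanged) — cache 8 kept, no run.
  v13: re-examined; everything it read last time is the same (v12 unchanged) — cache -8 kept, no run.
  v14: re-examined; everything it read last time is the same (v13 unchanged, v12 unchanged) — cache -8 kept, no run.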